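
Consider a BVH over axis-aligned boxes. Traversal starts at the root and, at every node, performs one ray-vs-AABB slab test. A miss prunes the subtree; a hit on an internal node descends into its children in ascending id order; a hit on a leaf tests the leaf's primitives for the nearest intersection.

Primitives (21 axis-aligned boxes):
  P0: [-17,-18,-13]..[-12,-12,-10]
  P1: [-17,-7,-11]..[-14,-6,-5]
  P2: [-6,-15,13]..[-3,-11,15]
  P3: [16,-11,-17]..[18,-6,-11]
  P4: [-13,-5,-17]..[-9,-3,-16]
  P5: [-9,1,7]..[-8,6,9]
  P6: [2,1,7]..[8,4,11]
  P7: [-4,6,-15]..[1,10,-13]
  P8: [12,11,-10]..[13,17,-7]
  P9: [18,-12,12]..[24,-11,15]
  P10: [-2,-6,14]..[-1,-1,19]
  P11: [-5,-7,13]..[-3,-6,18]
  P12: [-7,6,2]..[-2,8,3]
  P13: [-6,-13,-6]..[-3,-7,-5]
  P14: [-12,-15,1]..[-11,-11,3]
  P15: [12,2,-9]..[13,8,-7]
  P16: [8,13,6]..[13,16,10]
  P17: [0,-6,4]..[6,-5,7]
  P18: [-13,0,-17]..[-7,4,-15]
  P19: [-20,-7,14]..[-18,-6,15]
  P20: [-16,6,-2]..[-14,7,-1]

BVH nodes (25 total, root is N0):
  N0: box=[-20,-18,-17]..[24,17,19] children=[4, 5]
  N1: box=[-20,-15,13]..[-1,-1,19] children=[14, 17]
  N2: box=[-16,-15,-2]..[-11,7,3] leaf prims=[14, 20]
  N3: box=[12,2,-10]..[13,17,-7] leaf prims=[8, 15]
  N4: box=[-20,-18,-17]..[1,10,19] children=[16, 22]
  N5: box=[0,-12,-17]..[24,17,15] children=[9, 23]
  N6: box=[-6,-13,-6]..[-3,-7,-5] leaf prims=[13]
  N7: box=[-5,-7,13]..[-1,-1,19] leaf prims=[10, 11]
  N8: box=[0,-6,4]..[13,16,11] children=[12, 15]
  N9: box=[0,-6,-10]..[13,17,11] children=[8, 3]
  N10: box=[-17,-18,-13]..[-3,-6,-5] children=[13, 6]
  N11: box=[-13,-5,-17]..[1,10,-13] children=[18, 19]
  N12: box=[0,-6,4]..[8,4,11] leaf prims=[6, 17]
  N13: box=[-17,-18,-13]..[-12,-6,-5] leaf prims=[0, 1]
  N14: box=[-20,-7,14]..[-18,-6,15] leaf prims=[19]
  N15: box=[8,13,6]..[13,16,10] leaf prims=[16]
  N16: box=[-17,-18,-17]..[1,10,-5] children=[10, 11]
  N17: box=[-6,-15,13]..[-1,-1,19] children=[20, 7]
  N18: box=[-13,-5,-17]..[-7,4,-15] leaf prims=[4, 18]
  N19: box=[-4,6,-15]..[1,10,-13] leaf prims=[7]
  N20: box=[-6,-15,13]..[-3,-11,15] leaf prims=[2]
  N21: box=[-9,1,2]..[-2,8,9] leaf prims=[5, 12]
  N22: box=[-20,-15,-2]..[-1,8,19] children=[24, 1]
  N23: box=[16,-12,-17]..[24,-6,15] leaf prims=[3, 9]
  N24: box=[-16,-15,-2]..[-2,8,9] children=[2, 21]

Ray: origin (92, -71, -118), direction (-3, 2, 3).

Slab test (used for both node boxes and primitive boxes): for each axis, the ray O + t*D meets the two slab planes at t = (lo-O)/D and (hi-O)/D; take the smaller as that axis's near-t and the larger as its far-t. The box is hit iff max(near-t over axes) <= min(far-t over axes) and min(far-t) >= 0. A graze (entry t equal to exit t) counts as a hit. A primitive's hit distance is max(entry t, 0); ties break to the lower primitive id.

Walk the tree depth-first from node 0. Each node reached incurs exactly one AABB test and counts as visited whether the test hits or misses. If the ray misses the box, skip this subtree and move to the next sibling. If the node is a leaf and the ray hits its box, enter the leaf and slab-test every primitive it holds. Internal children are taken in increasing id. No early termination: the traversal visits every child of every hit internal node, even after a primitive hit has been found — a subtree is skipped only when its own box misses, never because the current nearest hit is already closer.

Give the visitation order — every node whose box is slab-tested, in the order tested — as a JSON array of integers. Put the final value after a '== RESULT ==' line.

Trace the traversal:
N0 x:[68/3,112/3] y:[53/2,44] z:[101/3,137/3] -> hit [101/3,112/3], descend [4, 5]
  N4 x:[91/3,112/3] y:[53/2,81/2] z:[101/3,137/3] -> hit [101/3,112/3], descend [16, 22]
    N16 x:[91/3,109/3] y:[53/2,81/2] z:[101/3,113/3] -> hit [101/3,109/3], descend [10, 11]
      N10 x:[95/3,109/3] y:[53/2,65/2] z:[35,113/3] -> miss, prune
      N11 x:[91/3,35] y:[33,81/2] z:[101/3,35] -> hit [101/3,35], descend [18, 19]
        N18 x:[33,35] y:[33,75/2] z:[101/3,103/3] -> hit [101/3,103/3] leaf, test {P4@t=101/3, P18(miss)}
        N19 x:[91/3,32] y:[77/2,81/2] z:[103/3,35] -> miss, prune
    N22 x:[31,112/3] y:[28,79/2] z:[116/3,137/3] -> miss, prune
  N5 x:[68/3,92/3] y:[59/2,44] z:[101/3,133/3] -> miss, prune

order=[0, 4, 16, 10, 11, 18, 19, 22, 5]  |boxes|=9  |leaves|=1  hit=P4

== RESULT ==
[0, 4, 16, 10, 11, 18, 19, 22, 5]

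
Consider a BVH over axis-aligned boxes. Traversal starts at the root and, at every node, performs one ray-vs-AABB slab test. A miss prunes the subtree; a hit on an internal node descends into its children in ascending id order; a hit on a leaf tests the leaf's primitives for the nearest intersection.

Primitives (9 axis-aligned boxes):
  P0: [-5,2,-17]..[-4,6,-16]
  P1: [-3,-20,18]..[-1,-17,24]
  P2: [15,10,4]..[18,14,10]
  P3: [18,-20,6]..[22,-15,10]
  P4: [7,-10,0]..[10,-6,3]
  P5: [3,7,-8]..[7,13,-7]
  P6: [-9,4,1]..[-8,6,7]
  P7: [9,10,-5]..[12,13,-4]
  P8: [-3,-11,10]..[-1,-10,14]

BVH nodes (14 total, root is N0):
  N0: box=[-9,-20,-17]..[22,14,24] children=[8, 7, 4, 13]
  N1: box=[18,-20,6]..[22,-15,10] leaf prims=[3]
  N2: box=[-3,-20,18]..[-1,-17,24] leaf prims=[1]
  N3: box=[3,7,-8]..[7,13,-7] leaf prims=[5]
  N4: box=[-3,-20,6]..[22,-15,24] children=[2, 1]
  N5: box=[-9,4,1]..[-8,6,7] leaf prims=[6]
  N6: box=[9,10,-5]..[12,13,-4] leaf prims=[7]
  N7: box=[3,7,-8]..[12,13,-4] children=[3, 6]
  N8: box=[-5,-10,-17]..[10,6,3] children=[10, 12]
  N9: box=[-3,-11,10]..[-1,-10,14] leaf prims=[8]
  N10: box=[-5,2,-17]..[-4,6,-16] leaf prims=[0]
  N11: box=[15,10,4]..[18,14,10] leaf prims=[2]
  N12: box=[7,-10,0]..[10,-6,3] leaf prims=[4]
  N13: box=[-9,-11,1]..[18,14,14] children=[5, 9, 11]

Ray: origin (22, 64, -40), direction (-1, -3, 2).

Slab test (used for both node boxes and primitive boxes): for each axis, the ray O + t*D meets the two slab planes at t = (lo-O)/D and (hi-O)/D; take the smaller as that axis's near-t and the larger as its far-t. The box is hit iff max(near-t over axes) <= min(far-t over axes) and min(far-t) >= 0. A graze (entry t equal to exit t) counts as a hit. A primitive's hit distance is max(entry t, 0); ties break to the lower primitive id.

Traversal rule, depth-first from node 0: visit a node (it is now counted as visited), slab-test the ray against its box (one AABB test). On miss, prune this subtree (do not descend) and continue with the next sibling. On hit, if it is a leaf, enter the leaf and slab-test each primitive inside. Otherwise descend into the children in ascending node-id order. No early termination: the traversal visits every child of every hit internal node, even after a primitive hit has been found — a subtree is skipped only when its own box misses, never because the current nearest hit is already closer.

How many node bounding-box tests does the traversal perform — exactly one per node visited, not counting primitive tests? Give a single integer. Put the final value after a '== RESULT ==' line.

Trace the traversal:
N0 x:[0,31] y:[50/3,28] z:[23/2,32] -> hit [50/3,28], descend [4, 7, 8, 13]
  N4 x:[0,25] y:[79/3,28] z:[23,32] -> miss, prune
  N7 x:[10,19] y:[17,19] z:[16,18] -> hit [17,18], descend [3, 6]
    N3 x:[15,19] y:[17,19] z:[16,33/2] -> miss, prune
    N6 x:[10,13] y:[17,18] z:[35/2,18] -> miss, prune
  N8 x:[12,27] y:[58/3,74/3] z:[23/2,43/2] -> hit [58/3,43/2], descend [10, 12]
    N10 x:[26,27] y:[58/3,62/3] z:[23/2,12] -> miss, prune
    N12 x:[12,15] y:[70/3,74/3] z:[20,43/2] -> miss, prune
  N13 x:[4,31] y:[50/3,25] z:[41/2,27] -> hit [41/2,25], descend [5, 9, 11]
    N5 x:[30,31] y:[58/3,20] z:[41/2,47/2] -> miss, prune
    N9 x:[23,25] y:[74/3,25] z:[25,27] -> hit [25,25] leaf, test {P8@t=25}
    N11 x:[4,7] y:[50/3,18] z:[22,25] -> miss, prune

12 AABB tests over nodes [0, 4, 7, 3, 6, 8, 10, 12, 13, 5, 9, 11]; 1 leaf entered; closest P8.

== RESULT ==
12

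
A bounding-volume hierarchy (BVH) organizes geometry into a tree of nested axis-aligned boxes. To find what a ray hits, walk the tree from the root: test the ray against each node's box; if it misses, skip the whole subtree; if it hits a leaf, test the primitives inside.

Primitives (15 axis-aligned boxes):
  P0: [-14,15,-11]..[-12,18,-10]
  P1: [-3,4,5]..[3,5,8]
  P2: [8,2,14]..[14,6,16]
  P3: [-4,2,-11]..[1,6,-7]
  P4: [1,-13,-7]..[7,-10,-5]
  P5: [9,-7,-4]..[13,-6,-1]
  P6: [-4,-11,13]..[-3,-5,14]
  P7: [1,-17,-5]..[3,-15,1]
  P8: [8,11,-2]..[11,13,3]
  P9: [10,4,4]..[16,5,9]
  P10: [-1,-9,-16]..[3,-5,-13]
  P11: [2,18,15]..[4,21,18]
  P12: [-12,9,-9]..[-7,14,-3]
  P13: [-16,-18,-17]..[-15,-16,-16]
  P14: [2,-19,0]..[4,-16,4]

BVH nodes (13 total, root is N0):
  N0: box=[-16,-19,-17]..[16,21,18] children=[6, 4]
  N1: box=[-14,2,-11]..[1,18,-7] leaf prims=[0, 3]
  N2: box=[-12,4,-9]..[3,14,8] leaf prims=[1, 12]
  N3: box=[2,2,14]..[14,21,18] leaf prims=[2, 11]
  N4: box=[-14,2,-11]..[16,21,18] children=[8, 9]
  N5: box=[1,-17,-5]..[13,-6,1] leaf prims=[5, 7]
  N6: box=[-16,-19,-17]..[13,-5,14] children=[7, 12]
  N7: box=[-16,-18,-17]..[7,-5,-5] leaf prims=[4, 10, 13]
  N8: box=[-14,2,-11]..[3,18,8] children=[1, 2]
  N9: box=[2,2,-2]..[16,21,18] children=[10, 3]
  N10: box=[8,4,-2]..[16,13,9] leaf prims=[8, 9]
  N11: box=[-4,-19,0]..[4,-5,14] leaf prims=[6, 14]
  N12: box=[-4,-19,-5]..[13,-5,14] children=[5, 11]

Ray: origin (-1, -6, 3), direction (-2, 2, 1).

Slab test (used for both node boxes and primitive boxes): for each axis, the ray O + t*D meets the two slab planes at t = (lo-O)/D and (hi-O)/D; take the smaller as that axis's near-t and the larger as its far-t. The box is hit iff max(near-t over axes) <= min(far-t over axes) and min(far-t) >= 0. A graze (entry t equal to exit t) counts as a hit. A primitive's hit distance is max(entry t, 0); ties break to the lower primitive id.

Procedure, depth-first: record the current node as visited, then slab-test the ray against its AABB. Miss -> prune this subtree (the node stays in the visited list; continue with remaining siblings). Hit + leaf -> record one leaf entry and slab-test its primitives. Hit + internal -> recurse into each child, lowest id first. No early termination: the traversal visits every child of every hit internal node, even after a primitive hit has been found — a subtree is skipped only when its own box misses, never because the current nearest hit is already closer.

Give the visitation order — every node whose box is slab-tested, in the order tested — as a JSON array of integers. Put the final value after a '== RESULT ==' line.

Walk:
N0 x:[-17/2,15/2] y:[-13/2,27/2] z:[-20,15] -> hit [-13/2,15/2], descend [4, 6]
  N4 x:[-17/2,13/2] y:[4,27/2] z:[-14,15] -> hit [4,13/2], descend [8, 9]
    N8 x:[-2,13/2] y:[4,12] z:[-14,5] -> hit [4,5], descend [1, 2]
      N1 x:[-1,13/2] y:[4,12] z:[-14,-10] -> miss, prune
      N2 x:[-2,11/2] y:[5,10] z:[-12,5] -> hit [5,5] leaf, test {P1(miss), P12(miss)}
    N9 x:[-17/2,-3/2] y:[4,27/2] z:[-5,15] -> miss, prune
  N6 x:[-7,15/2] y:[-13/2,1/2] z:[-20,11] -> hit [-13/2,1/2], descend [7, 12]
    N7 x:[-4,15/2] y:[-6,1/2] z:[-20,-8] -> miss, prune
    N12 x:[-7,3/2] y:[-13/2,1/2] z:[-8,11] -> hit [-13/2,1/2], descend [5, 11]
      N5 x:[-7,-1] y:[-11/2,0] z:[-8,-2] -> miss, prune
      N11 x:[-5/2,3/2] y:[-13/2,1/2] z:[-3,11] -> hit [-5/2,1/2] leaf, test {P6(miss), P14(miss)}

order=[0, 4, 8, 1, 2, 9, 6, 7, 12, 5, 11]  |boxes|=11  |leaves|=2  hit=miss

== RESULT ==
[0, 4, 8, 1, 2, 9, 6, 7, 12, 5, 11]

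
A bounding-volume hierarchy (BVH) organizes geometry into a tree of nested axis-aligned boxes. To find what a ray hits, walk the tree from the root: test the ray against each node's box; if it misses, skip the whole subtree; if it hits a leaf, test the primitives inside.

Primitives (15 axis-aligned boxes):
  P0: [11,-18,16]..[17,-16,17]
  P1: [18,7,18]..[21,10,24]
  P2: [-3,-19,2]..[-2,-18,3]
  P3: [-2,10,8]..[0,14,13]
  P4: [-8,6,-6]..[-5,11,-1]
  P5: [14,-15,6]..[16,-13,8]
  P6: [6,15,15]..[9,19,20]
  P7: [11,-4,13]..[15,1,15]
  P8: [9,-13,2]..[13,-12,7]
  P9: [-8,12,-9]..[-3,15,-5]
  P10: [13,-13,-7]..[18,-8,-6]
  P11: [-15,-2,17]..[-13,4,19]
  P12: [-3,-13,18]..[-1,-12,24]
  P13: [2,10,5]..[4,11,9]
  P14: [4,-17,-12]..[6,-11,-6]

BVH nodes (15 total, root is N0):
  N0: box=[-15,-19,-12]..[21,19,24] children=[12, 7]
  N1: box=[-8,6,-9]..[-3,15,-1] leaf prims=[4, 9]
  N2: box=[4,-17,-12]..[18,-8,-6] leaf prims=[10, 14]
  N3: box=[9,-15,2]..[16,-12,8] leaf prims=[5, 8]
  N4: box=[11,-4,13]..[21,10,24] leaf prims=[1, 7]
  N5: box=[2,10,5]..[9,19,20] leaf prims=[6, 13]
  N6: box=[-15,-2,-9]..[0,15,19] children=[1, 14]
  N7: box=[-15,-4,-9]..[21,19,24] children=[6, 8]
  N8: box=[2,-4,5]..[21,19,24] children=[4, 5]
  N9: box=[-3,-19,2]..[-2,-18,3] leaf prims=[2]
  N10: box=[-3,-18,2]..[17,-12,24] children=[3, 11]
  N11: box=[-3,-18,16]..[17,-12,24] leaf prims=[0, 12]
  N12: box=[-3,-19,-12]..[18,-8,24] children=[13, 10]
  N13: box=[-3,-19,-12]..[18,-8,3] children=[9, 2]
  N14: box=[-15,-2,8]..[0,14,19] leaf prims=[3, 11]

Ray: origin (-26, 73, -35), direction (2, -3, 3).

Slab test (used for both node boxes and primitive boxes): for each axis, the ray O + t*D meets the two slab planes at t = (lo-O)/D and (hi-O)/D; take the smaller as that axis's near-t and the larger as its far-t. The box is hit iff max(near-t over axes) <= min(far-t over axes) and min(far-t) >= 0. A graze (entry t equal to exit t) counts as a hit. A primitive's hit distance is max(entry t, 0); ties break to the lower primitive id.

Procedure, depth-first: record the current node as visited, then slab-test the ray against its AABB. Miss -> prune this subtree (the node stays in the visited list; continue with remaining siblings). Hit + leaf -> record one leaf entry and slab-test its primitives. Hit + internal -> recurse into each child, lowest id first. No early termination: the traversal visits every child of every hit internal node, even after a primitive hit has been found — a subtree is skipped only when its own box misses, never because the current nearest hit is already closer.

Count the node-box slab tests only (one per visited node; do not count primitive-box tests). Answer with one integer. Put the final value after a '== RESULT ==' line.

Trace the traversal:
N0 x:[11/2,47/2] y:[18,92/3] z:[23/3,59/3] -> hit [18,59/3], descend [7, 12]
  N7 x:[11/2,47/2] y:[18,77/3] z:[26/3,59/3] -> hit [18,59/3], descend [6, 8]
    N6 x:[11/2,13] y:[58/3,25] z:[26/3,18] -> miss, prune
    N8 x:[14,47/2] y:[18,77/3] z:[40/3,59/3] -> hit [18,59/3], descend [4, 5]
      N4 x:[37/2,47/2] y:[21,77/3] z:[16,59/3] -> miss, prune
      N5 x:[14,35/2] y:[18,21] z:[40/3,55/3] -> miss, prune
  N12 x:[23/2,22] y:[27,92/3] z:[23/3,59/3] -> miss, prune

Visited [0, 7, 6, 8, 4, 5, 12]. Tests: 7 box, 0 leaf. Nearest: miss.

== RESULT ==
7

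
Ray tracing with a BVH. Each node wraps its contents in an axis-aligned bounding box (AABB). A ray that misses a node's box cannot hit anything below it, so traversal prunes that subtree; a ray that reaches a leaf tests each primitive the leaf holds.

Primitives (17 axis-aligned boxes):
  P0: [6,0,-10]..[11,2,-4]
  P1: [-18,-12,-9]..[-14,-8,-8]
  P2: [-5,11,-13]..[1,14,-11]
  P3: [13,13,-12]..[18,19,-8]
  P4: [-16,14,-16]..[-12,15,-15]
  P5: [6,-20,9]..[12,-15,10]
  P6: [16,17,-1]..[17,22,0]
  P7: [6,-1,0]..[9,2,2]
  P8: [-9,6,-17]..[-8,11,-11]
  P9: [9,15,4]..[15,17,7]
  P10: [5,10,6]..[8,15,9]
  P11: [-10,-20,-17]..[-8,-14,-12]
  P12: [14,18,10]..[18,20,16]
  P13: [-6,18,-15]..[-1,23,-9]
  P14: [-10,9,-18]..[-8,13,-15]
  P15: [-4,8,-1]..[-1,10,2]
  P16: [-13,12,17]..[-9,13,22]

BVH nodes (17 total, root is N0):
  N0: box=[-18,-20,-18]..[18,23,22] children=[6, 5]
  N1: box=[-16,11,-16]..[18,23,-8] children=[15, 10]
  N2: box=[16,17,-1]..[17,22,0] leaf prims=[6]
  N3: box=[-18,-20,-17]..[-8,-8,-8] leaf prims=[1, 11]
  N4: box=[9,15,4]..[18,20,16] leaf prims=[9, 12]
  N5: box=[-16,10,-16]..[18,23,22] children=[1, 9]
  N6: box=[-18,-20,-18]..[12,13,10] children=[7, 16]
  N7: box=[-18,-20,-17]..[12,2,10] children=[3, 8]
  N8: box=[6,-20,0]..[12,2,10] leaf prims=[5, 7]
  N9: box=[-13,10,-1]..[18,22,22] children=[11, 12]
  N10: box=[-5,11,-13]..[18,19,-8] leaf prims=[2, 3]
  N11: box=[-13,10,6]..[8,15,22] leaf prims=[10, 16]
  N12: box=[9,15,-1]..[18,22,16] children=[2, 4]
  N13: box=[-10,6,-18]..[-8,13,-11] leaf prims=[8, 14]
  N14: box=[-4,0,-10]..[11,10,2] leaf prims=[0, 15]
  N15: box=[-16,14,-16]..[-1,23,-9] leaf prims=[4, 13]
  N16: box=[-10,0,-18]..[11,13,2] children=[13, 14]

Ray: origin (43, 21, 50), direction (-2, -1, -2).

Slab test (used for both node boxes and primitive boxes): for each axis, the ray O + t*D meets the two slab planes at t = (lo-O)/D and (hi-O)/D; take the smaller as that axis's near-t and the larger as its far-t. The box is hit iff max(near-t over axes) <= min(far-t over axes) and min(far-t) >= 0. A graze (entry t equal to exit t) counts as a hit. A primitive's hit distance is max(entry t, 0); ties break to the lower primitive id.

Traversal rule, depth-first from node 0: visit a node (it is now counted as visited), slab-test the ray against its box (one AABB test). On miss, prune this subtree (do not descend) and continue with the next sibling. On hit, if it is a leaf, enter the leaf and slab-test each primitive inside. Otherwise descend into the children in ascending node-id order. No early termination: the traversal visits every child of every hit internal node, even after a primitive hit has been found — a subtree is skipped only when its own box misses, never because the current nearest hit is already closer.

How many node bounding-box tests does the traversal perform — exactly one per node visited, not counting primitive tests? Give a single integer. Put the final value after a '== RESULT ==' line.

Walk:
N0 x:[25/2,61/2] y:[-2,41] z:[14,34] -> hit [14,61/2], descend [5, 6]
  N5 x:[25/2,59/2] y:[-2,11] z:[14,33] -> miss, prune
  N6 x:[31/2,61/2] y:[8,41] z:[20,34] -> hit [20,61/2], descend [7, 16]
    N7 x:[31/2,61/2] y:[19,41] z:[20,67/2] -> hit [20,61/2], descend [3, 8]
      N3 x:[51/2,61/2] y:[29,41] z:[29,67/2] -> hit [29,61/2] leaf, test {P1@t=29, P11(miss)}
      N8 x:[31/2,37/2] y:[19,41] z:[20,25] -> miss, prune
    N16 x:[16,53/2] y:[8,21] z:[24,34] -> miss, prune

order=[0, 5, 6, 7, 3, 8, 16]  |boxes|=7  |leaves|=1  hit=P1

== RESULT ==
7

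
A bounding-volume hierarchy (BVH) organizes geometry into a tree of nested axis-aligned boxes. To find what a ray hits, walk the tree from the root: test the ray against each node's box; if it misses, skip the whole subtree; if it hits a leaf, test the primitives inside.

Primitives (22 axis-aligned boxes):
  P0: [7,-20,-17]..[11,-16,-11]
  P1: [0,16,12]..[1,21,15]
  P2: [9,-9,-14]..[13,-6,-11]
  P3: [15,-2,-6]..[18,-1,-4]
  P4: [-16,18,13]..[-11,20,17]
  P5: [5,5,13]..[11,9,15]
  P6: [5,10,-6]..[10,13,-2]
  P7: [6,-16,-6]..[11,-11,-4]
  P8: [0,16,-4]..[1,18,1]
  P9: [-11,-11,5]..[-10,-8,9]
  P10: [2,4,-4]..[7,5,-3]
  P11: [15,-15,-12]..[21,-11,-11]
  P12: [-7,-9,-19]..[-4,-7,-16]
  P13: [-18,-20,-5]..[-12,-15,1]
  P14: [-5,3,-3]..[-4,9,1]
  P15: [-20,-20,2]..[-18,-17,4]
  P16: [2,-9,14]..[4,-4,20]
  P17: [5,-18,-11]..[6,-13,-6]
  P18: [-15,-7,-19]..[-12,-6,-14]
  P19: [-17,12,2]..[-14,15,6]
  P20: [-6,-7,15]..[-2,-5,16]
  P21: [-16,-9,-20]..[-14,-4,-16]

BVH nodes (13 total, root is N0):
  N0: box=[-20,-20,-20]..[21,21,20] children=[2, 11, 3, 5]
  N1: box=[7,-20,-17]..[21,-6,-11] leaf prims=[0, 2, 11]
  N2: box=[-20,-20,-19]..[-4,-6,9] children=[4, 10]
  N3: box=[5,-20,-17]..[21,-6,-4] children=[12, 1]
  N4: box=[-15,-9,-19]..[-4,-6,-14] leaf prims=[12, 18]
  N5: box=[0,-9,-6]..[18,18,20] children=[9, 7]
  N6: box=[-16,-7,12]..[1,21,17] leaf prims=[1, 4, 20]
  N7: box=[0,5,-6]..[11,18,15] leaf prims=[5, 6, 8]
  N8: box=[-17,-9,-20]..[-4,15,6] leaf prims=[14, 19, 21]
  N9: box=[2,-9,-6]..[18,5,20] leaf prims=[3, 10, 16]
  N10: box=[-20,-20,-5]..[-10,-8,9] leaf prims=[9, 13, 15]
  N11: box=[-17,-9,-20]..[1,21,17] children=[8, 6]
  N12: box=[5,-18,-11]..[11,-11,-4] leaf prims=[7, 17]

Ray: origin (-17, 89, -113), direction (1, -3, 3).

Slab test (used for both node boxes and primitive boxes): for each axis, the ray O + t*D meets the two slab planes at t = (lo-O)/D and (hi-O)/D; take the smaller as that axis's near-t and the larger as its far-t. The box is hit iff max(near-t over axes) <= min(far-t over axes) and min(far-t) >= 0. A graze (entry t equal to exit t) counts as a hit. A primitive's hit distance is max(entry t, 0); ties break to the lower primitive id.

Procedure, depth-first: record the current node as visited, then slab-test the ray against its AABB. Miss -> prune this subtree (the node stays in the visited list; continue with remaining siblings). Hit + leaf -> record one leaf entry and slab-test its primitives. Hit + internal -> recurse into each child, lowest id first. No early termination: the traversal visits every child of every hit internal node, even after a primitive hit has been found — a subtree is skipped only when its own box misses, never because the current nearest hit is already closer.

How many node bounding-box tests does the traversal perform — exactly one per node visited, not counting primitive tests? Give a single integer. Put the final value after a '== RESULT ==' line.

Trace the traversal:
N0 x:[-3,38] y:[68/3,109/3] z:[31,133/3] -> hit [31,109/3], descend [2, 3, 5, 11]
  N2 x:[-3,13] y:[95/3,109/3] z:[94/3,122/3] -> miss, prune
  N3 x:[22,38] y:[95/3,109/3] z:[32,109/3] -> hit [32,109/3], descend [1, 12]
    N1 x:[24,38] y:[95/3,109/3] z:[32,34] -> hit [32,34] leaf, test {P0(miss), P2(miss), P11@t=101/3}
    N12 x:[22,28] y:[100/3,107/3] z:[34,109/3] -> miss, prune
  N5 x:[17,35] y:[71/3,98/3] z:[107/3,133/3] -> miss, prune
  N11 x:[0,18] y:[68/3,98/3] z:[31,130/3] -> miss, prune

Summary -> nodes [0, 2, 3, 1, 12, 5, 11]; box-tests=7; leaf-entries=1; first=P11

== RESULT ==
7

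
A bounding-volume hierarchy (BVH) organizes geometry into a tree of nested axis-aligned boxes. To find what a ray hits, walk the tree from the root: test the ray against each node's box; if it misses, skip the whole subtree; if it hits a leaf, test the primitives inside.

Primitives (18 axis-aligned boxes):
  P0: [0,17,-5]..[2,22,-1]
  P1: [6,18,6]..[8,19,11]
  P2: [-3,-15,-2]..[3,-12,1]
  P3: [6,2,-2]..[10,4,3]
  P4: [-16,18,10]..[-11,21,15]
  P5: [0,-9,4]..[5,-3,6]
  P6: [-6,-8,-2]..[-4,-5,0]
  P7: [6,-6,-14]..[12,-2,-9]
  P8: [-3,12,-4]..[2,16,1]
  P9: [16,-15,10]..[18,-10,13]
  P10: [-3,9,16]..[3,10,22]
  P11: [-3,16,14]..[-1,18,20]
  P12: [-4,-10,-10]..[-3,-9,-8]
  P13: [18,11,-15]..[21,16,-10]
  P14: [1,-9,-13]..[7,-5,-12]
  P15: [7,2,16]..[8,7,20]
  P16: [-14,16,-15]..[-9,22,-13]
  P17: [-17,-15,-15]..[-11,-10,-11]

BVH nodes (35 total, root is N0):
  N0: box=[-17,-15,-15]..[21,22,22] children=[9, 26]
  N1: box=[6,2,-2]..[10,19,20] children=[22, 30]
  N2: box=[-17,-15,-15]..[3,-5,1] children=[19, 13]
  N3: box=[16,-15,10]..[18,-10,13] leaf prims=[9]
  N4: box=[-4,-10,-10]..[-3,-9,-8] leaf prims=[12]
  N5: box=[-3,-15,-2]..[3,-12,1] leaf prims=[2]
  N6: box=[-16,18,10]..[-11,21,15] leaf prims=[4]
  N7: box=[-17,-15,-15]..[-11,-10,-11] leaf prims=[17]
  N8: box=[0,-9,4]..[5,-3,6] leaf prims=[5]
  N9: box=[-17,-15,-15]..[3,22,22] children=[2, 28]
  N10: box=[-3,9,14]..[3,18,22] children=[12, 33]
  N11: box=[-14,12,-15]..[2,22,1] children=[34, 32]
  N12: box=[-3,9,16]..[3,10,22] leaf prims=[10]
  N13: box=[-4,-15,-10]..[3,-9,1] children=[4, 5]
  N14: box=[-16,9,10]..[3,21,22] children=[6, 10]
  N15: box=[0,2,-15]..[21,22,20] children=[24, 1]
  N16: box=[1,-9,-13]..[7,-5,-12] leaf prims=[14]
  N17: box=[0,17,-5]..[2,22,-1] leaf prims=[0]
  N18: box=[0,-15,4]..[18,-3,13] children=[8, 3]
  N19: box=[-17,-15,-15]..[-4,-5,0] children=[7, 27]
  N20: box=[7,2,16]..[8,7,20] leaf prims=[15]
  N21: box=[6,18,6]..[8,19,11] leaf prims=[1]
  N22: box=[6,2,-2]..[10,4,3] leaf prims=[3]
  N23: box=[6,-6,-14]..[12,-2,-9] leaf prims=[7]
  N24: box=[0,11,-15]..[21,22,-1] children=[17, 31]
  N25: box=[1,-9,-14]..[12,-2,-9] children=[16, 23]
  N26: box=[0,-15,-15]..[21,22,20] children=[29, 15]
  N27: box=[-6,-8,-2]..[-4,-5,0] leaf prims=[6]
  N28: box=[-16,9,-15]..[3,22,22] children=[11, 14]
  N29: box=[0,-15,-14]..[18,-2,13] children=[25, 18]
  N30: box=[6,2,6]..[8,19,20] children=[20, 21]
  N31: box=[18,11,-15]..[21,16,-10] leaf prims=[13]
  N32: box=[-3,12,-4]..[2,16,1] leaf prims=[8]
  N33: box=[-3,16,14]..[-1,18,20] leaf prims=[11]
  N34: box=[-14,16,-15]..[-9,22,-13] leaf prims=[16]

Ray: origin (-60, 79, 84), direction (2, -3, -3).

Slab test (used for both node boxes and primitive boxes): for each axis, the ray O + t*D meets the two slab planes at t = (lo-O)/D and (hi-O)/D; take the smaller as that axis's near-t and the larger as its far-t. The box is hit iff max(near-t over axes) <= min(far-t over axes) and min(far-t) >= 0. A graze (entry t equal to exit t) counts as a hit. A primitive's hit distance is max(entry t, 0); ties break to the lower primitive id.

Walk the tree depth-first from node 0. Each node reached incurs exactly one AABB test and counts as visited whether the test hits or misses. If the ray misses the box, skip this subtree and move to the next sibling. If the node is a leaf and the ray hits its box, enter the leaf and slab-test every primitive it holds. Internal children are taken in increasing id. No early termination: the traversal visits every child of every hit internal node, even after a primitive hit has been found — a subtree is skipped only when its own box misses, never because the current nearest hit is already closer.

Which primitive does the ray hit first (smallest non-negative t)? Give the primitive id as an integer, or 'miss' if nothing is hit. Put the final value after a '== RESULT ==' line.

Walk:
N0 x:[43/2,81/2] y:[19,94/3] z:[62/3,33] -> hit [43/2,94/3], descend [9, 26]
  N9 x:[43/2,63/2] y:[19,94/3] z:[62/3,33] -> hit [43/2,94/3], descend [2, 28]
    N2 x:[43/2,63/2] y:[28,94/3] z:[83/3,33] -> hit [28,94/3], descend [13, 19]
      N13 x:[28,63/2] y:[88/3,94/3] z:[83/3,94/3] -> hit [88/3,94/3], descend [4, 5]
        N4 x:[28,57/2] y:[88/3,89/3] z:[92/3,94/3] -> miss, prune
        N5 x:[57/2,63/2] y:[91/3,94/3] z:[83/3,86/3] -> miss, prune
      N19 x:[43/2,28] y:[28,94/3] z:[28,33] -> hit [28,28], descend [7, 27]
        N7 x:[43/2,49/2] y:[89/3,94/3] z:[95/3,33] -> miss, prune
        N27 x:[27,28] y:[28,29] z:[28,86/3] -> hit [28,28] leaf, test {P6@t=28}
    N28 x:[22,63/2] y:[19,70/3] z:[62/3,33] -> hit [22,70/3], descend [11, 14]
      N11 x:[23,31] y:[19,67/3] z:[83/3,33] -> miss, prune
      N14 x:[22,63/2] y:[58/3,70/3] z:[62/3,74/3] -> hit [22,70/3], descend [6, 10]
        N6 x:[22,49/2] y:[58/3,61/3] z:[23,74/3] -> miss, prune
        N10 x:[57/2,63/2] y:[61/3,70/3] z:[62/3,70/3] -> miss, prune
  N26 x:[30,81/2] y:[19,94/3] z:[64/3,33] -> hit [30,94/3], descend [15, 29]
    N15 x:[30,81/2] y:[19,77/3] z:[64/3,33] -> miss, prune
    N29 x:[30,39] y:[27,94/3] z:[71/3,98/3] -> hit [30,94/3], descend [18, 25]
      N18 x:[30,39] y:[82/3,94/3] z:[71/3,80/3] -> miss, prune
      N25 x:[61/2,36] y:[27,88/3] z:[31,98/3] -> miss, prune

19 AABB tests over nodes [0, 9, 2, 13, 4, 5, 19, 7, 27, 28, 11, 14, 6, 10, 26, 15, 29, 18, 25]; 1 leaf entered; closest P6.

== RESULT ==
6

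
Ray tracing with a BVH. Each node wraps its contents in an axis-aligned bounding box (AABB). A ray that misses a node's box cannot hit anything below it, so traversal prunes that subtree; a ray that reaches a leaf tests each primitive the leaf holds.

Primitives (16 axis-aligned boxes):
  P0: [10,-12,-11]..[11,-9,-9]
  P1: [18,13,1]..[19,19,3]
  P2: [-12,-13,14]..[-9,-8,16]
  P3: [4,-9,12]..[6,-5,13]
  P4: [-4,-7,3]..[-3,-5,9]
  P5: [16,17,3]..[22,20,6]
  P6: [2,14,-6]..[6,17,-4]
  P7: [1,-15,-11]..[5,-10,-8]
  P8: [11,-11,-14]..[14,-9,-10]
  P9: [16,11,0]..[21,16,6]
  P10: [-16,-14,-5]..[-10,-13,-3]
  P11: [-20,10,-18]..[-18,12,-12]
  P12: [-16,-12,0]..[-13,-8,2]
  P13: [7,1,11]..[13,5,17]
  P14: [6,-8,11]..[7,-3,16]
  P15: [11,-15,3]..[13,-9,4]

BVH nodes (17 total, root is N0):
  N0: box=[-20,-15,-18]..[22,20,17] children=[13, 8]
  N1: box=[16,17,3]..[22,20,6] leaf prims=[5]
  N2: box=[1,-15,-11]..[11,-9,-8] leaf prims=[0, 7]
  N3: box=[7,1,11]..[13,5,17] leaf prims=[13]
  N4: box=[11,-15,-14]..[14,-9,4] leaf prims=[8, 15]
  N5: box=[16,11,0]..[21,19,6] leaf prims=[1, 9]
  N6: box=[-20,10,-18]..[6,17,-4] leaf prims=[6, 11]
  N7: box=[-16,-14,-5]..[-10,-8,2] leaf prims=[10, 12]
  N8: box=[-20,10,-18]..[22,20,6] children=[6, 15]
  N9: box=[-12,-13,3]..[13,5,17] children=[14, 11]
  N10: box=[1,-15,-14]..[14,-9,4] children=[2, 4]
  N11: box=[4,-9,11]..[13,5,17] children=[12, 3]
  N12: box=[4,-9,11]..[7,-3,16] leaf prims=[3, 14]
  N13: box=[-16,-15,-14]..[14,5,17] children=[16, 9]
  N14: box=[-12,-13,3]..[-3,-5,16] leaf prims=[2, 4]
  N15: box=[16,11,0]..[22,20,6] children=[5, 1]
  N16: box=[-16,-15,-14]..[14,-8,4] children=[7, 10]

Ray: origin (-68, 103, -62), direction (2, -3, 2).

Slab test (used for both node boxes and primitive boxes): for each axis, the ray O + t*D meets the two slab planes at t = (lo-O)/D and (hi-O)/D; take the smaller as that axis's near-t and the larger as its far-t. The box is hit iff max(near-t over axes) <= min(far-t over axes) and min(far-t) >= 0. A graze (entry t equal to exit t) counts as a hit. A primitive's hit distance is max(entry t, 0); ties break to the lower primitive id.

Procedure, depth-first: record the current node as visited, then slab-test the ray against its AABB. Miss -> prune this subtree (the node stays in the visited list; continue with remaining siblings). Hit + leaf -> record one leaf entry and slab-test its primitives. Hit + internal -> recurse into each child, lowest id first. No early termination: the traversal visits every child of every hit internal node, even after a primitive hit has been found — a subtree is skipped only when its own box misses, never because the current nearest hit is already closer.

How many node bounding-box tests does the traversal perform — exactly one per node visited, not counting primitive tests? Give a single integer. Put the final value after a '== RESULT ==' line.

Walk:
N0 x:[24,45] y:[83/3,118/3] z:[22,79/2] -> hit [83/3,118/3], descend [8, 13]
  N8 x:[24,45] y:[83/3,31] z:[22,34] -> hit [83/3,31], descend [6, 15]
    N6 x:[24,37] y:[86/3,31] z:[22,29] -> hit [86/3,29] leaf, test {P6(miss), P11(miss)}
    N15 x:[42,45] y:[83/3,92/3] z:[31,34] -> miss, prune
  N13 x:[26,41] y:[98/3,118/3] z:[24,79/2] -> hit [98/3,118/3], descend [9, 16]
    N9 x:[28,81/2] y:[98/3,116/3] z:[65/2,79/2] -> hit [98/3,116/3], descend [11, 14]
      N11 x:[36,81/2] y:[98/3,112/3] z:[73/2,79/2] -> hit [73/2,112/3], descend [3, 12]
        N3 x:[75/2,81/2] y:[98/3,34] z:[73/2,79/2] -> miss, prune
        N12 x:[36,75/2] y:[106/3,112/3] z:[73/2,39] -> hit [73/2,112/3] leaf, test {P3@t=37, P14@t=37}
      N14 x:[28,65/2] y:[36,116/3] z:[65/2,39] -> miss, prune
    N16 x:[26,41] y:[37,118/3] z:[24,33] -> miss, prune

11 AABB tests over nodes [0, 8, 6, 15, 13, 9, 11, 3, 12, 14, 16]; 2 leaves entered; closest P3.

== RESULT ==
11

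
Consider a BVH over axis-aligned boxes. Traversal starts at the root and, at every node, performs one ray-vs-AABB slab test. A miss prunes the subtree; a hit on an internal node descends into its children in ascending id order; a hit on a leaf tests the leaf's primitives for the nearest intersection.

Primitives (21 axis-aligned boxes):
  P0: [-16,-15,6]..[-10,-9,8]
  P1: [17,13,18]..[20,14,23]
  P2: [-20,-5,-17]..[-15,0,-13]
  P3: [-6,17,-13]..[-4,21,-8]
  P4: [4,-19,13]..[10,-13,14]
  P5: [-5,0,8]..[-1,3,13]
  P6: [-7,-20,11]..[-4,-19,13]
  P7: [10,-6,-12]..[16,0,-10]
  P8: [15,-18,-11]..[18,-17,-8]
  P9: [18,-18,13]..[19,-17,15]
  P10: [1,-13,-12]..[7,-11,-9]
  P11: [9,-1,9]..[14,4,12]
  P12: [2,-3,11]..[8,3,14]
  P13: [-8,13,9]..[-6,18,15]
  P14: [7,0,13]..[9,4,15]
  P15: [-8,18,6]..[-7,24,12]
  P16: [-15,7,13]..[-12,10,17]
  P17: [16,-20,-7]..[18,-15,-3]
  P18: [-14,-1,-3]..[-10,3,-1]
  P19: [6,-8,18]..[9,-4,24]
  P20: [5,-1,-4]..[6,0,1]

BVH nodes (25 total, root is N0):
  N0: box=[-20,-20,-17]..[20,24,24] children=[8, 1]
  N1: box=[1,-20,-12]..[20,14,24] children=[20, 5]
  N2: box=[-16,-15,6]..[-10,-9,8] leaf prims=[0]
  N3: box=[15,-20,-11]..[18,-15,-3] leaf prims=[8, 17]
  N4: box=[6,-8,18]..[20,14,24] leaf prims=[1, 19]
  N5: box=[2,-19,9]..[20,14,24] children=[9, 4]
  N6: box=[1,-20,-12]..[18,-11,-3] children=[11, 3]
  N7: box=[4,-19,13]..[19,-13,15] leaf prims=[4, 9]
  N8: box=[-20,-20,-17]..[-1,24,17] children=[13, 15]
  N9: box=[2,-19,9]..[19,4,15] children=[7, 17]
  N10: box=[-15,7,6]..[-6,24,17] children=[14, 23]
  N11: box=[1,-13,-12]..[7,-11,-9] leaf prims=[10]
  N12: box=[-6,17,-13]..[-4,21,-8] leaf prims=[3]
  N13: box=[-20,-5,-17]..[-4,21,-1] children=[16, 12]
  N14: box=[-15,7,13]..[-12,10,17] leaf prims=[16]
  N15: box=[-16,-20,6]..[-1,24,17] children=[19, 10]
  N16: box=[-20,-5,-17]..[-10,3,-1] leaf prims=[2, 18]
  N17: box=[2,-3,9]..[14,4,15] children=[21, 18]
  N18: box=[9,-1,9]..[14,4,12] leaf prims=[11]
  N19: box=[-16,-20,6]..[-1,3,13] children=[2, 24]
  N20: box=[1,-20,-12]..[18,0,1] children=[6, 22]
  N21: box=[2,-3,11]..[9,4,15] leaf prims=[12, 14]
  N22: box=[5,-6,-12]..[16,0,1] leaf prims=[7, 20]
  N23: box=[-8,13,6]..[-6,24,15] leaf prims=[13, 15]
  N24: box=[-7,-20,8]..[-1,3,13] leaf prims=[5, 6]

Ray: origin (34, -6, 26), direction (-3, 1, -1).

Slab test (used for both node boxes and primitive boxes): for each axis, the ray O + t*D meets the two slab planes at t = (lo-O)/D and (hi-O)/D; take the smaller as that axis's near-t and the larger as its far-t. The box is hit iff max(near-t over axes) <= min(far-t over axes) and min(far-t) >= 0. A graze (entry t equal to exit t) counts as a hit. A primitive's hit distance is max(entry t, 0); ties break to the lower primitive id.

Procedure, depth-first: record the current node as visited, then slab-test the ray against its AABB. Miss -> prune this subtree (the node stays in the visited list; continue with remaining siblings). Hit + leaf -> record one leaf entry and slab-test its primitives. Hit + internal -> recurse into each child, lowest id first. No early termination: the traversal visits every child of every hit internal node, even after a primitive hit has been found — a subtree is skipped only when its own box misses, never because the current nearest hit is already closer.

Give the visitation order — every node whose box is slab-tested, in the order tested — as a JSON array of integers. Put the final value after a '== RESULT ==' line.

Walk:
N0 x:[14/3,18] y:[-14,30] z:[2,43] -> hit [14/3,18], descend [1, 8]
  N1 x:[14/3,11] y:[-14,20] z:[2,38] -> hit [14/3,11], descend [5, 20]
    N5 x:[14/3,32/3] y:[-13,20] z:[2,17] -> hit [14/3,32/3], descend [4, 9]
      N4 x:[14/3,28/3] y:[-2,20] z:[2,8] -> hit [14/3,8] leaf, test {P1(miss), P19(miss)}
      N9 x:[5,32/3] y:[-13,10] z:[11,17] -> miss, prune
    N20 x:[16/3,11] y:[-14,6] z:[25,38] -> miss, prune
  N8 x:[35/3,18] y:[-14,30] z:[9,43] -> hit [35/3,18], descend [13, 15]
    N13 x:[38/3,18] y:[1,27] z:[27,43] -> miss, prune
    N15 x:[35/3,50/3] y:[-14,30] z:[9,20] -> hit [35/3,50/3], descend [10, 19]
      N10 x:[40/3,49/3] y:[13,30] z:[9,20] -> hit [40/3,49/3], descend [14, 23]
        N14 x:[46/3,49/3] y:[13,16] z:[9,13] -> miss, prune
        N23 x:[40/3,14] y:[19,30] z:[11,20] -> miss, prune
      N19 x:[35/3,50/3] y:[-14,9] z:[13,20] -> miss, prune

Summary -> nodes [0, 1, 5, 4, 9, 20, 8, 13, 15, 10, 14, 23, 19]; box-tests=13; leaf-entries=1; first=miss

== RESULT ==
[0, 1, 5, 4, 9, 20, 8, 13, 15, 10, 14, 23, 19]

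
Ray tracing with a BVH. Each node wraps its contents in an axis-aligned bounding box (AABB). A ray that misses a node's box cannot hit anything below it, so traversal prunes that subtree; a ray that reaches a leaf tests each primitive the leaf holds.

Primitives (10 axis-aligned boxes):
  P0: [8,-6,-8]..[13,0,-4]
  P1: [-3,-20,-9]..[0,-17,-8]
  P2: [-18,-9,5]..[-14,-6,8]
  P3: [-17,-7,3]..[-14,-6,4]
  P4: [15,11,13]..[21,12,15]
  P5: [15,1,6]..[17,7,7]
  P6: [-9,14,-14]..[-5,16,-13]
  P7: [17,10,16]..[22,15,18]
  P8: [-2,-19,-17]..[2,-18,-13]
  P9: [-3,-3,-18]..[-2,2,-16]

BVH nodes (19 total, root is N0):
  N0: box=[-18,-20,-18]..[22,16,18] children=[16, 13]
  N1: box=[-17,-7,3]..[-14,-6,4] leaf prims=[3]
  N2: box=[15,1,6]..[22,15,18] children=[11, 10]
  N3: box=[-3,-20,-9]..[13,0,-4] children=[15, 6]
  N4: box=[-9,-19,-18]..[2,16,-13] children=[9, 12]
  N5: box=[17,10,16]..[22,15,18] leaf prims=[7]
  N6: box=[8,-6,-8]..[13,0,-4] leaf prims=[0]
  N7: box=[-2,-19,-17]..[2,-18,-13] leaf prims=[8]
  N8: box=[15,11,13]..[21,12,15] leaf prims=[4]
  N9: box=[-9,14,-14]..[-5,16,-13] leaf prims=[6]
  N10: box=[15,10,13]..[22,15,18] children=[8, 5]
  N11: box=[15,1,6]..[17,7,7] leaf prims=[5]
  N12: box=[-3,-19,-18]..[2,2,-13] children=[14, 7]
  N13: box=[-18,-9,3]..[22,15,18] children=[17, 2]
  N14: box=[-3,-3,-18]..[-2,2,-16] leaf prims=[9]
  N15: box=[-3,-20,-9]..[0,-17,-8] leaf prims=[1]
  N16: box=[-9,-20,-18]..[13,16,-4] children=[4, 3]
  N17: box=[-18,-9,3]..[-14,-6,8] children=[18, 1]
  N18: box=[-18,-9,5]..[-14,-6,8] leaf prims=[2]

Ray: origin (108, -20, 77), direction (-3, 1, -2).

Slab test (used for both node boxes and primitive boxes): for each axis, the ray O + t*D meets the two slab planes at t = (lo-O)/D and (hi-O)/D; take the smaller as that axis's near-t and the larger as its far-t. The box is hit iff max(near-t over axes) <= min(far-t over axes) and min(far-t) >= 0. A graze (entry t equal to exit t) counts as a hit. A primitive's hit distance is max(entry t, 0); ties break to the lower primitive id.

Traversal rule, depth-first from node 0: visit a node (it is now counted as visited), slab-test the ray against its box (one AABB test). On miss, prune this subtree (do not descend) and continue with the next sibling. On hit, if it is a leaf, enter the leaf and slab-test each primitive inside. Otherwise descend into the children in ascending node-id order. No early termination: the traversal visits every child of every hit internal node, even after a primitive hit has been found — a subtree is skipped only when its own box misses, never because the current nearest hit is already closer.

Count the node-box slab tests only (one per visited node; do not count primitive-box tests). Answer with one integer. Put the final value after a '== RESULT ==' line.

Trace the traversal:
N0 x:[86/3,42] y:[0,36] z:[59/2,95/2] -> hit [59/2,36], descend [13, 16]
  N13 x:[86/3,42] y:[11,35] z:[59/2,37] -> hit [59/2,35], descend [2, 17]
    N2 x:[86/3,31] y:[21,35] z:[59/2,71/2] -> hit [59/2,31], descend [10, 11]
      N10 x:[86/3,31] y:[30,35] z:[59/2,32] -> hit [30,31], descend [5, 8]
        N5 x:[86/3,91/3] y:[30,35] z:[59/2,61/2] -> hit [30,91/3] leaf, test {P7@t=30}
        N8 x:[29,31] y:[31,32] z:[31,32] -> hit [31,31] leaf, test {P4@t=31}
      N11 x:[91/3,31] y:[21,27] z:[35,71/2] -> miss, prune
    N17 x:[122/3,42] y:[11,14] z:[69/2,37] -> miss, prune
  N16 x:[95/3,39] y:[0,36] z:[81/2,95/2] -> miss, prune

Visited [0, 13, 2, 10, 5, 8, 11, 17, 16]. Tests: 9 box, 2 leaf. Nearest: P7.

== RESULT ==
9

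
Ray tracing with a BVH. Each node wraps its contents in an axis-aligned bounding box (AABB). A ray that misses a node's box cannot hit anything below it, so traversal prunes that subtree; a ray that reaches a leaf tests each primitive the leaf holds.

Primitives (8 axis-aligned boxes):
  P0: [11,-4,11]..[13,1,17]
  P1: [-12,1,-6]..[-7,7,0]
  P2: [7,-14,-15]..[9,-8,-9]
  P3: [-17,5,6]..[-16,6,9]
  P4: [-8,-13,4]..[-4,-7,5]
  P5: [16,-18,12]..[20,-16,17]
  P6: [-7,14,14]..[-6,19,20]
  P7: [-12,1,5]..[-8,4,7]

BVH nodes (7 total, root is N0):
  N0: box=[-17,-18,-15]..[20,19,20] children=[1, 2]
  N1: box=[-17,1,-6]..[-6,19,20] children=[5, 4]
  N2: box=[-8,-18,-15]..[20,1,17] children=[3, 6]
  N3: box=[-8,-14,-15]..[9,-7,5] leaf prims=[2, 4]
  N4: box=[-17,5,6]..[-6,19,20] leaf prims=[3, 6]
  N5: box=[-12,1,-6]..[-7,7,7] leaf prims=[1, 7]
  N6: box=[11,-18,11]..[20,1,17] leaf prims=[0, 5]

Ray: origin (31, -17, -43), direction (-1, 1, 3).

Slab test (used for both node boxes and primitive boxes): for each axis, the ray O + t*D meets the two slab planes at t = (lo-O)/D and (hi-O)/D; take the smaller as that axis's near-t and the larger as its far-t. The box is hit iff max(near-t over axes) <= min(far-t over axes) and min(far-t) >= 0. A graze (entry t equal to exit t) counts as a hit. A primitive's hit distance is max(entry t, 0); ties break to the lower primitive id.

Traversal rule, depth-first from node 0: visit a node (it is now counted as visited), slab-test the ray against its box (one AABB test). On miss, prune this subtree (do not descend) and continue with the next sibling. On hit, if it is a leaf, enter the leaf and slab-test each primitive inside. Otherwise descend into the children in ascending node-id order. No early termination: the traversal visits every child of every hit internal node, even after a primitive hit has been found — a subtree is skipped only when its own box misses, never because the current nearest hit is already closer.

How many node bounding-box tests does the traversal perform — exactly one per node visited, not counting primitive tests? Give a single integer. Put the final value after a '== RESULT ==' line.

Walk:
N0 x:[11,48] y:[-1,36] z:[28/3,21] -> hit [11,21], descend [1, 2]
  N1 x:[37,48] y:[18,36] z:[37/3,21] -> miss, prune
  N2 x:[11,39] y:[-1,18] z:[28/3,20] -> hit [11,18], descend [3, 6]
    N3 x:[22,39] y:[3,10] z:[28/3,16] -> miss, prune
    N6 x:[11,20] y:[-1,18] z:[18,20] -> hit [18,18] leaf, test {P0@t=18, P5(miss)}

5 AABB tests over nodes [0, 1, 2, 3, 6]; 1 leaf entered; closest P0.

== RESULT ==
5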